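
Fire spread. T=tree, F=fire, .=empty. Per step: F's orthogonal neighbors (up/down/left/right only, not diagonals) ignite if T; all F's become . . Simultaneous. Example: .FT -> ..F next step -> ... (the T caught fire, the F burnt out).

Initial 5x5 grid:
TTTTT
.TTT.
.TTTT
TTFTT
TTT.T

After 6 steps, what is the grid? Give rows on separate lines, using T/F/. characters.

Step 1: 4 trees catch fire, 1 burn out
  TTTTT
  .TTT.
  .TFTT
  TF.FT
  TTF.T
Step 2: 6 trees catch fire, 4 burn out
  TTTTT
  .TFT.
  .F.FT
  F...F
  TF..T
Step 3: 6 trees catch fire, 6 burn out
  TTFTT
  .F.F.
  ....F
  .....
  F...F
Step 4: 2 trees catch fire, 6 burn out
  TF.FT
  .....
  .....
  .....
  .....
Step 5: 2 trees catch fire, 2 burn out
  F...F
  .....
  .....
  .....
  .....
Step 6: 0 trees catch fire, 2 burn out
  .....
  .....
  .....
  .....
  .....

.....
.....
.....
.....
.....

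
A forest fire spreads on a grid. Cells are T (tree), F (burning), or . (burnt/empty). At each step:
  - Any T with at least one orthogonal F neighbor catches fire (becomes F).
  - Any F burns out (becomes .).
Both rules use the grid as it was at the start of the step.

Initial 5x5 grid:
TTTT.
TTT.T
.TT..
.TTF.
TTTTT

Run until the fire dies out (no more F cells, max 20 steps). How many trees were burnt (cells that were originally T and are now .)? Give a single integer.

Step 1: +2 fires, +1 burnt (F count now 2)
Step 2: +4 fires, +2 burnt (F count now 4)
Step 3: +3 fires, +4 burnt (F count now 3)
Step 4: +3 fires, +3 burnt (F count now 3)
Step 5: +3 fires, +3 burnt (F count now 3)
Step 6: +1 fires, +3 burnt (F count now 1)
Step 7: +0 fires, +1 burnt (F count now 0)
Fire out after step 7
Initially T: 17, now '.': 24
Total burnt (originally-T cells now '.'): 16

Answer: 16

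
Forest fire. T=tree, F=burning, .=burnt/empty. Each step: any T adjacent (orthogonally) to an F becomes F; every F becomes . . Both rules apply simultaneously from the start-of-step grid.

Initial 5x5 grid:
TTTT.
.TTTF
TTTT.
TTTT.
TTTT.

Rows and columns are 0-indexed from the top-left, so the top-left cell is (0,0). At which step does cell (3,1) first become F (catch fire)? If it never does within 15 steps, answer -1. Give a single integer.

Step 1: cell (3,1)='T' (+1 fires, +1 burnt)
Step 2: cell (3,1)='T' (+3 fires, +1 burnt)
Step 3: cell (3,1)='T' (+4 fires, +3 burnt)
Step 4: cell (3,1)='T' (+4 fires, +4 burnt)
Step 5: cell (3,1)='F' (+4 fires, +4 burnt)
  -> target ignites at step 5
Step 6: cell (3,1)='.' (+2 fires, +4 burnt)
Step 7: cell (3,1)='.' (+1 fires, +2 burnt)
Step 8: cell (3,1)='.' (+0 fires, +1 burnt)
  fire out at step 8

5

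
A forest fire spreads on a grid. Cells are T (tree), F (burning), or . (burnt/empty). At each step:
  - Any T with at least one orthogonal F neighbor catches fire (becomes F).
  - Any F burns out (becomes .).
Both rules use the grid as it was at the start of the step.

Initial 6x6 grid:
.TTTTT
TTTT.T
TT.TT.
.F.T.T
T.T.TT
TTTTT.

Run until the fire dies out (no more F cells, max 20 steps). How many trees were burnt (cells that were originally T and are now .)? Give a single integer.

Answer: 15

Derivation:
Step 1: +1 fires, +1 burnt (F count now 1)
Step 2: +2 fires, +1 burnt (F count now 2)
Step 3: +3 fires, +2 burnt (F count now 3)
Step 4: +2 fires, +3 burnt (F count now 2)
Step 5: +2 fires, +2 burnt (F count now 2)
Step 6: +3 fires, +2 burnt (F count now 3)
Step 7: +1 fires, +3 burnt (F count now 1)
Step 8: +1 fires, +1 burnt (F count now 1)
Step 9: +0 fires, +1 burnt (F count now 0)
Fire out after step 9
Initially T: 25, now '.': 26
Total burnt (originally-T cells now '.'): 15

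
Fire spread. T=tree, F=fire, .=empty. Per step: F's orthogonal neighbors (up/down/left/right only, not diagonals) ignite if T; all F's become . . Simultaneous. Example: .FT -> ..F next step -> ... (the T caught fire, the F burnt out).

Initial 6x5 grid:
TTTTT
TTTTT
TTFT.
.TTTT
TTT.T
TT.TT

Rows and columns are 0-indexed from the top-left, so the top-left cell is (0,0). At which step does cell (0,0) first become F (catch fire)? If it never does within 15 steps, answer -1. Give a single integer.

Step 1: cell (0,0)='T' (+4 fires, +1 burnt)
Step 2: cell (0,0)='T' (+7 fires, +4 burnt)
Step 3: cell (0,0)='T' (+6 fires, +7 burnt)
Step 4: cell (0,0)='F' (+5 fires, +6 burnt)
  -> target ignites at step 4
Step 5: cell (0,0)='.' (+2 fires, +5 burnt)
Step 6: cell (0,0)='.' (+1 fires, +2 burnt)
Step 7: cell (0,0)='.' (+0 fires, +1 burnt)
  fire out at step 7

4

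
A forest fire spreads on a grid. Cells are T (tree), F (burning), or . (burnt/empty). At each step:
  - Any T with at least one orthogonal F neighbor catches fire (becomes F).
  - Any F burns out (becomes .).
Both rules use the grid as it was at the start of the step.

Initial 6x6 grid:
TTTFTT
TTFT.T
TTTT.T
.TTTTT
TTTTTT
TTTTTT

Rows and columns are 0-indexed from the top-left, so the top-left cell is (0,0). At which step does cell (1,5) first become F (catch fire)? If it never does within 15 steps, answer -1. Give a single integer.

Step 1: cell (1,5)='T' (+5 fires, +2 burnt)
Step 2: cell (1,5)='T' (+6 fires, +5 burnt)
Step 3: cell (1,5)='F' (+6 fires, +6 burnt)
  -> target ignites at step 3
Step 4: cell (1,5)='.' (+5 fires, +6 burnt)
Step 5: cell (1,5)='.' (+5 fires, +5 burnt)
Step 6: cell (1,5)='.' (+3 fires, +5 burnt)
Step 7: cell (1,5)='.' (+1 fires, +3 burnt)
Step 8: cell (1,5)='.' (+0 fires, +1 burnt)
  fire out at step 8

3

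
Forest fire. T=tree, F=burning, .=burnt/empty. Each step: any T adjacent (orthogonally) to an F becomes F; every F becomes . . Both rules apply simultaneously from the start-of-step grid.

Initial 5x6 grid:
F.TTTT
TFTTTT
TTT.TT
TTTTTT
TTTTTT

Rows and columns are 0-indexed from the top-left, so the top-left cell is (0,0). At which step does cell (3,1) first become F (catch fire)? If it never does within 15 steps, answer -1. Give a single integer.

Step 1: cell (3,1)='T' (+3 fires, +2 burnt)
Step 2: cell (3,1)='F' (+5 fires, +3 burnt)
  -> target ignites at step 2
Step 3: cell (3,1)='.' (+5 fires, +5 burnt)
Step 4: cell (3,1)='.' (+6 fires, +5 burnt)
Step 5: cell (3,1)='.' (+4 fires, +6 burnt)
Step 6: cell (3,1)='.' (+2 fires, +4 burnt)
Step 7: cell (3,1)='.' (+1 fires, +2 burnt)
Step 8: cell (3,1)='.' (+0 fires, +1 burnt)
  fire out at step 8

2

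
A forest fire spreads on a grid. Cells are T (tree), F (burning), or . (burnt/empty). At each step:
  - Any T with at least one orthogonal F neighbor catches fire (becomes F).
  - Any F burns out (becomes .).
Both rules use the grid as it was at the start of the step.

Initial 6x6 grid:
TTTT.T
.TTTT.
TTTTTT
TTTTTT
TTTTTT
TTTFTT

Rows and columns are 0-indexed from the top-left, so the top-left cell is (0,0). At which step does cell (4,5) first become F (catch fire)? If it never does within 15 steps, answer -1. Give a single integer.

Step 1: cell (4,5)='T' (+3 fires, +1 burnt)
Step 2: cell (4,5)='T' (+5 fires, +3 burnt)
Step 3: cell (4,5)='F' (+6 fires, +5 burnt)
  -> target ignites at step 3
Step 4: cell (4,5)='.' (+6 fires, +6 burnt)
Step 5: cell (4,5)='.' (+6 fires, +6 burnt)
Step 6: cell (4,5)='.' (+3 fires, +6 burnt)
Step 7: cell (4,5)='.' (+1 fires, +3 burnt)
Step 8: cell (4,5)='.' (+1 fires, +1 burnt)
Step 9: cell (4,5)='.' (+0 fires, +1 burnt)
  fire out at step 9

3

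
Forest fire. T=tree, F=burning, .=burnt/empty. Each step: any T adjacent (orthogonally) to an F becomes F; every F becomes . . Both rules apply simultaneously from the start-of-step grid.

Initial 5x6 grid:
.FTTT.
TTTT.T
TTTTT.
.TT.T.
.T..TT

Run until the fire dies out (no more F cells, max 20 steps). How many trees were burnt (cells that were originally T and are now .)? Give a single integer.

Answer: 18

Derivation:
Step 1: +2 fires, +1 burnt (F count now 2)
Step 2: +4 fires, +2 burnt (F count now 4)
Step 3: +5 fires, +4 burnt (F count now 5)
Step 4: +3 fires, +5 burnt (F count now 3)
Step 5: +1 fires, +3 burnt (F count now 1)
Step 6: +1 fires, +1 burnt (F count now 1)
Step 7: +1 fires, +1 burnt (F count now 1)
Step 8: +1 fires, +1 burnt (F count now 1)
Step 9: +0 fires, +1 burnt (F count now 0)
Fire out after step 9
Initially T: 19, now '.': 29
Total burnt (originally-T cells now '.'): 18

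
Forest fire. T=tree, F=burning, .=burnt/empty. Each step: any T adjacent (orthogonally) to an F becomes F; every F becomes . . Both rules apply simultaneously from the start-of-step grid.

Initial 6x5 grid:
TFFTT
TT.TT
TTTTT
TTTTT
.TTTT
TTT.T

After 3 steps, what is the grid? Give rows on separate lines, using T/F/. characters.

Step 1: 3 trees catch fire, 2 burn out
  F..FT
  TF.TT
  TTTTT
  TTTTT
  .TTTT
  TTT.T
Step 2: 4 trees catch fire, 3 burn out
  ....F
  F..FT
  TFTTT
  TTTTT
  .TTTT
  TTT.T
Step 3: 5 trees catch fire, 4 burn out
  .....
  ....F
  F.FFT
  TFTTT
  .TTTT
  TTT.T

.....
....F
F.FFT
TFTTT
.TTTT
TTT.T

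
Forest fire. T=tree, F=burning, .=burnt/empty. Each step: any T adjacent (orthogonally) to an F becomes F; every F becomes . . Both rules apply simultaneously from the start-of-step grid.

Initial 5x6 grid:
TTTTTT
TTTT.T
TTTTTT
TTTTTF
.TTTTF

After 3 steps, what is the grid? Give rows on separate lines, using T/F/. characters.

Step 1: 3 trees catch fire, 2 burn out
  TTTTTT
  TTTT.T
  TTTTTF
  TTTTF.
  .TTTF.
Step 2: 4 trees catch fire, 3 burn out
  TTTTTT
  TTTT.F
  TTTTF.
  TTTF..
  .TTF..
Step 3: 4 trees catch fire, 4 burn out
  TTTTTF
  TTTT..
  TTTF..
  TTF...
  .TF...

TTTTTF
TTTT..
TTTF..
TTF...
.TF...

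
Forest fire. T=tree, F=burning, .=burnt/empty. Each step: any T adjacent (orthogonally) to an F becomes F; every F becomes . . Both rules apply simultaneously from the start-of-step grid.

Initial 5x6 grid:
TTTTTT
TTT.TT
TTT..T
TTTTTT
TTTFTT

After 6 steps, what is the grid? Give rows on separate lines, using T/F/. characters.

Step 1: 3 trees catch fire, 1 burn out
  TTTTTT
  TTT.TT
  TTT..T
  TTTFTT
  TTF.FT
Step 2: 4 trees catch fire, 3 burn out
  TTTTTT
  TTT.TT
  TTT..T
  TTF.FT
  TF...F
Step 3: 4 trees catch fire, 4 burn out
  TTTTTT
  TTT.TT
  TTF..T
  TF...F
  F.....
Step 4: 4 trees catch fire, 4 burn out
  TTTTTT
  TTF.TT
  TF...F
  F.....
  ......
Step 5: 4 trees catch fire, 4 burn out
  TTFTTT
  TF..TF
  F.....
  ......
  ......
Step 6: 5 trees catch fire, 4 burn out
  TF.FTF
  F...F.
  ......
  ......
  ......

TF.FTF
F...F.
......
......
......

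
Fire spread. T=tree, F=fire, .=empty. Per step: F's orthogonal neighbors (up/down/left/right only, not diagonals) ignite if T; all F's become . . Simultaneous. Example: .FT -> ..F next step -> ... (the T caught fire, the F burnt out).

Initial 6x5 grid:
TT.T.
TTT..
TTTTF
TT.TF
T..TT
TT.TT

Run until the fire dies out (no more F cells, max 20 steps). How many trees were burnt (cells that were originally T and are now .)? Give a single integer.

Answer: 19

Derivation:
Step 1: +3 fires, +2 burnt (F count now 3)
Step 2: +3 fires, +3 burnt (F count now 3)
Step 3: +3 fires, +3 burnt (F count now 3)
Step 4: +3 fires, +3 burnt (F count now 3)
Step 5: +3 fires, +3 burnt (F count now 3)
Step 6: +2 fires, +3 burnt (F count now 2)
Step 7: +1 fires, +2 burnt (F count now 1)
Step 8: +1 fires, +1 burnt (F count now 1)
Step 9: +0 fires, +1 burnt (F count now 0)
Fire out after step 9
Initially T: 20, now '.': 29
Total burnt (originally-T cells now '.'): 19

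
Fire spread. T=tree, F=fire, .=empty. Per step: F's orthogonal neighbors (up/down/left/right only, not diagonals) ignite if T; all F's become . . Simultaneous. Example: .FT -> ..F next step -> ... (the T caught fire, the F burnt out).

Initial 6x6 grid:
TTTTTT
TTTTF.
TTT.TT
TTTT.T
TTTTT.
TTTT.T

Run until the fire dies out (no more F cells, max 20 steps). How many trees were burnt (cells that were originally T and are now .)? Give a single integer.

Answer: 29

Derivation:
Step 1: +3 fires, +1 burnt (F count now 3)
Step 2: +4 fires, +3 burnt (F count now 4)
Step 3: +4 fires, +4 burnt (F count now 4)
Step 4: +4 fires, +4 burnt (F count now 4)
Step 5: +5 fires, +4 burnt (F count now 5)
Step 6: +4 fires, +5 burnt (F count now 4)
Step 7: +4 fires, +4 burnt (F count now 4)
Step 8: +1 fires, +4 burnt (F count now 1)
Step 9: +0 fires, +1 burnt (F count now 0)
Fire out after step 9
Initially T: 30, now '.': 35
Total burnt (originally-T cells now '.'): 29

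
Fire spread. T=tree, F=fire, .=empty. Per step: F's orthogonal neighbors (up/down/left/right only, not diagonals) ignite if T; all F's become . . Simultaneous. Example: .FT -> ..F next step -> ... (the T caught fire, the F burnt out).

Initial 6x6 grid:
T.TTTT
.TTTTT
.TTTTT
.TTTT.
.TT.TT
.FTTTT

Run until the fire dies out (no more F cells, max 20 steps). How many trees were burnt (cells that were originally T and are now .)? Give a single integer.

Step 1: +2 fires, +1 burnt (F count now 2)
Step 2: +3 fires, +2 burnt (F count now 3)
Step 3: +3 fires, +3 burnt (F count now 3)
Step 4: +5 fires, +3 burnt (F count now 5)
Step 5: +4 fires, +5 burnt (F count now 4)
Step 6: +3 fires, +4 burnt (F count now 3)
Step 7: +3 fires, +3 burnt (F count now 3)
Step 8: +2 fires, +3 burnt (F count now 2)
Step 9: +1 fires, +2 burnt (F count now 1)
Step 10: +0 fires, +1 burnt (F count now 0)
Fire out after step 10
Initially T: 27, now '.': 35
Total burnt (originally-T cells now '.'): 26

Answer: 26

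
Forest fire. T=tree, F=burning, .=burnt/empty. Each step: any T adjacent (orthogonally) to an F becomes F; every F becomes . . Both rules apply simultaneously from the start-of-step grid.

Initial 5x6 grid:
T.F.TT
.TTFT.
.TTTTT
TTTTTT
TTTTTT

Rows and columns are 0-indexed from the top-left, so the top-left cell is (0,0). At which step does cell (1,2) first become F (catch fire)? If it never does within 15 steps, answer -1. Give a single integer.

Step 1: cell (1,2)='F' (+3 fires, +2 burnt)
  -> target ignites at step 1
Step 2: cell (1,2)='.' (+5 fires, +3 burnt)
Step 3: cell (1,2)='.' (+6 fires, +5 burnt)
Step 4: cell (1,2)='.' (+4 fires, +6 burnt)
Step 5: cell (1,2)='.' (+3 fires, +4 burnt)
Step 6: cell (1,2)='.' (+1 fires, +3 burnt)
Step 7: cell (1,2)='.' (+0 fires, +1 burnt)
  fire out at step 7

1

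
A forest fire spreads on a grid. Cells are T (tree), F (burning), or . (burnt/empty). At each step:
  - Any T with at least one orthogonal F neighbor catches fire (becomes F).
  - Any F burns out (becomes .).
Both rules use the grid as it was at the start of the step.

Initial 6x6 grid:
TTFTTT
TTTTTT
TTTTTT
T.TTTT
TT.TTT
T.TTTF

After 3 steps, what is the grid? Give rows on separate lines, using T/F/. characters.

Step 1: 5 trees catch fire, 2 burn out
  TF.FTT
  TTFTTT
  TTTTTT
  T.TTTT
  TT.TTF
  T.TTF.
Step 2: 8 trees catch fire, 5 burn out
  F...FT
  TF.FTT
  TTFTTT
  T.TTTF
  TT.TF.
  T.TF..
Step 3: 10 trees catch fire, 8 burn out
  .....F
  F...FT
  TF.FTF
  T.FTF.
  TT.F..
  T.F...

.....F
F...FT
TF.FTF
T.FTF.
TT.F..
T.F...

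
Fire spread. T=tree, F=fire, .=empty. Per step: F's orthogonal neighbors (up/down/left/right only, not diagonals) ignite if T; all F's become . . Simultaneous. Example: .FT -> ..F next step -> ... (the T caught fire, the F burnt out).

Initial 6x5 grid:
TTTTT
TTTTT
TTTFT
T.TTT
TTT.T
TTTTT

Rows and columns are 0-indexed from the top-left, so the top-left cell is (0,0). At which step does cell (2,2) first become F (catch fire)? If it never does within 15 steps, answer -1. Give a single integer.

Step 1: cell (2,2)='F' (+4 fires, +1 burnt)
  -> target ignites at step 1
Step 2: cell (2,2)='.' (+6 fires, +4 burnt)
Step 3: cell (2,2)='.' (+6 fires, +6 burnt)
Step 4: cell (2,2)='.' (+6 fires, +6 burnt)
Step 5: cell (2,2)='.' (+4 fires, +6 burnt)
Step 6: cell (2,2)='.' (+1 fires, +4 burnt)
Step 7: cell (2,2)='.' (+0 fires, +1 burnt)
  fire out at step 7

1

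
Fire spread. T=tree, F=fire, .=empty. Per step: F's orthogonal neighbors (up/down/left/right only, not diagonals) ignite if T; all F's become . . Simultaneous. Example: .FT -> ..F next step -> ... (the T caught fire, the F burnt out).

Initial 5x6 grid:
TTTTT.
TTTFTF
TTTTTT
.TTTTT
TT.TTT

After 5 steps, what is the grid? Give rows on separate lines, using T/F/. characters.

Step 1: 5 trees catch fire, 2 burn out
  TTTFT.
  TTF.F.
  TTTFTF
  .TTTTT
  TT.TTT
Step 2: 7 trees catch fire, 5 burn out
  TTF.F.
  TF....
  TTF.F.
  .TTFTF
  TT.TTT
Step 3: 7 trees catch fire, 7 burn out
  TF....
  F.....
  TF....
  .TF.F.
  TT.FTF
Step 4: 4 trees catch fire, 7 burn out
  F.....
  ......
  F.....
  .F....
  TT..F.
Step 5: 1 trees catch fire, 4 burn out
  ......
  ......
  ......
  ......
  TF....

......
......
......
......
TF....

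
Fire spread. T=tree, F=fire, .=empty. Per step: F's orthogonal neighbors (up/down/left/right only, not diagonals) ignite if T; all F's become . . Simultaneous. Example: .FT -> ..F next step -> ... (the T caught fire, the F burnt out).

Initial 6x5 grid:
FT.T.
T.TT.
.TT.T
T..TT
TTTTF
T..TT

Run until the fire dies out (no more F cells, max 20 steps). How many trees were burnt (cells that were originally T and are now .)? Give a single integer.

Step 1: +5 fires, +2 burnt (F count now 5)
Step 2: +4 fires, +5 burnt (F count now 4)
Step 3: +1 fires, +4 burnt (F count now 1)
Step 4: +1 fires, +1 burnt (F count now 1)
Step 5: +2 fires, +1 burnt (F count now 2)
Step 6: +0 fires, +2 burnt (F count now 0)
Fire out after step 6
Initially T: 18, now '.': 25
Total burnt (originally-T cells now '.'): 13

Answer: 13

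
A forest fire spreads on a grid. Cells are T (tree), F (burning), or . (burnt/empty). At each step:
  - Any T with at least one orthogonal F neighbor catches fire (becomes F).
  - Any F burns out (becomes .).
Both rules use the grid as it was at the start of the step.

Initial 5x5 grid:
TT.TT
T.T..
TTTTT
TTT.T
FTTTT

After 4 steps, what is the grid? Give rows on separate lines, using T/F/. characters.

Step 1: 2 trees catch fire, 1 burn out
  TT.TT
  T.T..
  TTTTT
  FTT.T
  .FTTT
Step 2: 3 trees catch fire, 2 burn out
  TT.TT
  T.T..
  FTTTT
  .FT.T
  ..FTT
Step 3: 4 trees catch fire, 3 burn out
  TT.TT
  F.T..
  .FTTT
  ..F.T
  ...FT
Step 4: 3 trees catch fire, 4 burn out
  FT.TT
  ..T..
  ..FTT
  ....T
  ....F

FT.TT
..T..
..FTT
....T
....F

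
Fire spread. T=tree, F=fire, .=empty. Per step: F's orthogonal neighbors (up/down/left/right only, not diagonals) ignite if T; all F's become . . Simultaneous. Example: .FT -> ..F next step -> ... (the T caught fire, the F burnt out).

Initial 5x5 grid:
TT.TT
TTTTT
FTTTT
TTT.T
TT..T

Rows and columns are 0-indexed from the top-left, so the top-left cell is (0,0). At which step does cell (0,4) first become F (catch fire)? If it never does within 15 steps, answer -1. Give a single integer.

Step 1: cell (0,4)='T' (+3 fires, +1 burnt)
Step 2: cell (0,4)='T' (+5 fires, +3 burnt)
Step 3: cell (0,4)='T' (+5 fires, +5 burnt)
Step 4: cell (0,4)='T' (+2 fires, +5 burnt)
Step 5: cell (0,4)='T' (+3 fires, +2 burnt)
Step 6: cell (0,4)='F' (+2 fires, +3 burnt)
  -> target ignites at step 6
Step 7: cell (0,4)='.' (+0 fires, +2 burnt)
  fire out at step 7

6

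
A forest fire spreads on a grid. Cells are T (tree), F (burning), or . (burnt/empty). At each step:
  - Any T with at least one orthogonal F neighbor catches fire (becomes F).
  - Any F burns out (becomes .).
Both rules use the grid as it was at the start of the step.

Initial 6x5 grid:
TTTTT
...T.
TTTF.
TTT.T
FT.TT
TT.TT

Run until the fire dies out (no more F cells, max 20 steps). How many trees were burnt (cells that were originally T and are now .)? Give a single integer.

Step 1: +5 fires, +2 burnt (F count now 5)
Step 2: +6 fires, +5 burnt (F count now 6)
Step 3: +2 fires, +6 burnt (F count now 2)
Step 4: +1 fires, +2 burnt (F count now 1)
Step 5: +1 fires, +1 burnt (F count now 1)
Step 6: +0 fires, +1 burnt (F count now 0)
Fire out after step 6
Initially T: 20, now '.': 25
Total burnt (originally-T cells now '.'): 15

Answer: 15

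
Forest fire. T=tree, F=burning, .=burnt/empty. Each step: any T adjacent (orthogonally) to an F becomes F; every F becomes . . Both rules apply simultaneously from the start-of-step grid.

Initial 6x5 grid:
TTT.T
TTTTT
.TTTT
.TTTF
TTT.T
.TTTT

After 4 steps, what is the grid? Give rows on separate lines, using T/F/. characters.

Step 1: 3 trees catch fire, 1 burn out
  TTT.T
  TTTTT
  .TTTF
  .TTF.
  TTT.F
  .TTTT
Step 2: 4 trees catch fire, 3 burn out
  TTT.T
  TTTTF
  .TTF.
  .TF..
  TTT..
  .TTTF
Step 3: 6 trees catch fire, 4 burn out
  TTT.F
  TTTF.
  .TF..
  .F...
  TTF..
  .TTF.
Step 4: 4 trees catch fire, 6 burn out
  TTT..
  TTF..
  .F...
  .....
  TF...
  .TF..

TTT..
TTF..
.F...
.....
TF...
.TF..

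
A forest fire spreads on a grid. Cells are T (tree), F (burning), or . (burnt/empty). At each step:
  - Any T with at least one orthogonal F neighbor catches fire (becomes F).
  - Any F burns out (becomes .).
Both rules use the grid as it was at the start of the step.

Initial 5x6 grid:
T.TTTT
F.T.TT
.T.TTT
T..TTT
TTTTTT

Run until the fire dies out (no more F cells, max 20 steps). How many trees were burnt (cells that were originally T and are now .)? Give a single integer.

Answer: 1

Derivation:
Step 1: +1 fires, +1 burnt (F count now 1)
Step 2: +0 fires, +1 burnt (F count now 0)
Fire out after step 2
Initially T: 22, now '.': 9
Total burnt (originally-T cells now '.'): 1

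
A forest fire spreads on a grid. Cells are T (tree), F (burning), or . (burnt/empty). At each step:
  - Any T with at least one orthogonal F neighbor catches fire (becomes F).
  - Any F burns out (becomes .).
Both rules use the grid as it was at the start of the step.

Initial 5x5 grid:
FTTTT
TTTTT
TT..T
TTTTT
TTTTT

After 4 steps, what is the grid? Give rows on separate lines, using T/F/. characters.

Step 1: 2 trees catch fire, 1 burn out
  .FTTT
  FTTTT
  TT..T
  TTTTT
  TTTTT
Step 2: 3 trees catch fire, 2 burn out
  ..FTT
  .FTTT
  FT..T
  TTTTT
  TTTTT
Step 3: 4 trees catch fire, 3 burn out
  ...FT
  ..FTT
  .F..T
  FTTTT
  TTTTT
Step 4: 4 trees catch fire, 4 burn out
  ....F
  ...FT
  ....T
  .FTTT
  FTTTT

....F
...FT
....T
.FTTT
FTTTT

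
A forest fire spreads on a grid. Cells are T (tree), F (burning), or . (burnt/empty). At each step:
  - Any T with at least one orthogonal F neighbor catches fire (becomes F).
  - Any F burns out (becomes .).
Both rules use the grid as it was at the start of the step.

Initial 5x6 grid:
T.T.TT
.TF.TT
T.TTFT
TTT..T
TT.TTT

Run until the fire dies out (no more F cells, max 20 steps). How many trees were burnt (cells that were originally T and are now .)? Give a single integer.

Step 1: +6 fires, +2 burnt (F count now 6)
Step 2: +4 fires, +6 burnt (F count now 4)
Step 3: +3 fires, +4 burnt (F count now 3)
Step 4: +3 fires, +3 burnt (F count now 3)
Step 5: +3 fires, +3 burnt (F count now 3)
Step 6: +0 fires, +3 burnt (F count now 0)
Fire out after step 6
Initially T: 20, now '.': 29
Total burnt (originally-T cells now '.'): 19

Answer: 19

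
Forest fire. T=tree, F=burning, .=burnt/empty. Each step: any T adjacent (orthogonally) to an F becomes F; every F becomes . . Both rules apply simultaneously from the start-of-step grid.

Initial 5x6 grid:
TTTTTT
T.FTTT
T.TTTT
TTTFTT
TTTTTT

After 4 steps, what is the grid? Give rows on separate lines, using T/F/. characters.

Step 1: 7 trees catch fire, 2 burn out
  TTFTTT
  T..FTT
  T.FFTT
  TTF.FT
  TTTFTT
Step 2: 8 trees catch fire, 7 burn out
  TF.FTT
  T...FT
  T...FT
  TF...F
  TTF.FT
Step 3: 7 trees catch fire, 8 burn out
  F...FT
  T....F
  T....F
  F.....
  TF...F
Step 4: 4 trees catch fire, 7 burn out
  .....F
  F.....
  F.....
  ......
  F.....

.....F
F.....
F.....
......
F.....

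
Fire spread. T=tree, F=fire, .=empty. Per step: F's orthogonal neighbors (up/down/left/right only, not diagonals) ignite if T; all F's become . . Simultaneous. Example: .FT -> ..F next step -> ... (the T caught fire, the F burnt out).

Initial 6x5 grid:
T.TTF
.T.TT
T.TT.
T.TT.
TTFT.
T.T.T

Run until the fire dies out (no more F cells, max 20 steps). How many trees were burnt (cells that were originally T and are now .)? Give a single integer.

Step 1: +6 fires, +2 burnt (F count now 6)
Step 2: +5 fires, +6 burnt (F count now 5)
Step 3: +3 fires, +5 burnt (F count now 3)
Step 4: +1 fires, +3 burnt (F count now 1)
Step 5: +0 fires, +1 burnt (F count now 0)
Fire out after step 5
Initially T: 18, now '.': 27
Total burnt (originally-T cells now '.'): 15

Answer: 15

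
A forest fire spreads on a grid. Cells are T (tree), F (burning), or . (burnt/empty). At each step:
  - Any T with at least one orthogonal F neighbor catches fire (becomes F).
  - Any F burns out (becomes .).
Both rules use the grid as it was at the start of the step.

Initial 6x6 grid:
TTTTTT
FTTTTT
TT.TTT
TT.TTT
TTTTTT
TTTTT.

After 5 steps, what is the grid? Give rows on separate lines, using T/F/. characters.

Step 1: 3 trees catch fire, 1 burn out
  FTTTTT
  .FTTTT
  FT.TTT
  TT.TTT
  TTTTTT
  TTTTT.
Step 2: 4 trees catch fire, 3 burn out
  .FTTTT
  ..FTTT
  .F.TTT
  FT.TTT
  TTTTTT
  TTTTT.
Step 3: 4 trees catch fire, 4 burn out
  ..FTTT
  ...FTT
  ...TTT
  .F.TTT
  FTTTTT
  TTTTT.
Step 4: 5 trees catch fire, 4 burn out
  ...FTT
  ....FT
  ...FTT
  ...TTT
  .FTTTT
  FTTTT.
Step 5: 6 trees catch fire, 5 burn out
  ....FT
  .....F
  ....FT
  ...FTT
  ..FTTT
  .FTTT.

....FT
.....F
....FT
...FTT
..FTTT
.FTTT.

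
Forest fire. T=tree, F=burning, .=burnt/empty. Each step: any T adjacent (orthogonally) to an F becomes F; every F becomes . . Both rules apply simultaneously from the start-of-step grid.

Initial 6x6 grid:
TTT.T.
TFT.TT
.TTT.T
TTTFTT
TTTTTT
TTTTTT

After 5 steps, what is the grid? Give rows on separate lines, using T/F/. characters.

Step 1: 8 trees catch fire, 2 burn out
  TFT.T.
  F.F.TT
  .FTF.T
  TTF.FT
  TTTFTT
  TTTTTT
Step 2: 8 trees catch fire, 8 burn out
  F.F.T.
  ....TT
  ..F..T
  TF...F
  TTF.FT
  TTTFTT
Step 3: 6 trees catch fire, 8 burn out
  ....T.
  ....TT
  .....F
  F.....
  TF...F
  TTF.FT
Step 4: 4 trees catch fire, 6 burn out
  ....T.
  ....TF
  ......
  ......
  F.....
  TF...F
Step 5: 2 trees catch fire, 4 burn out
  ....T.
  ....F.
  ......
  ......
  ......
  F.....

....T.
....F.
......
......
......
F.....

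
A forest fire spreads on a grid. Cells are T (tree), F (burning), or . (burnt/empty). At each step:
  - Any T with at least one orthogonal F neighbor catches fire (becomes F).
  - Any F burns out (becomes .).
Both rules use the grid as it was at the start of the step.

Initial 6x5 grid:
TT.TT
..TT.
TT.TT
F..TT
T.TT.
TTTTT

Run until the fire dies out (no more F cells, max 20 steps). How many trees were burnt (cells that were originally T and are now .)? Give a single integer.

Answer: 18

Derivation:
Step 1: +2 fires, +1 burnt (F count now 2)
Step 2: +2 fires, +2 burnt (F count now 2)
Step 3: +1 fires, +2 burnt (F count now 1)
Step 4: +1 fires, +1 burnt (F count now 1)
Step 5: +2 fires, +1 burnt (F count now 2)
Step 6: +2 fires, +2 burnt (F count now 2)
Step 7: +1 fires, +2 burnt (F count now 1)
Step 8: +2 fires, +1 burnt (F count now 2)
Step 9: +2 fires, +2 burnt (F count now 2)
Step 10: +2 fires, +2 burnt (F count now 2)
Step 11: +1 fires, +2 burnt (F count now 1)
Step 12: +0 fires, +1 burnt (F count now 0)
Fire out after step 12
Initially T: 20, now '.': 28
Total burnt (originally-T cells now '.'): 18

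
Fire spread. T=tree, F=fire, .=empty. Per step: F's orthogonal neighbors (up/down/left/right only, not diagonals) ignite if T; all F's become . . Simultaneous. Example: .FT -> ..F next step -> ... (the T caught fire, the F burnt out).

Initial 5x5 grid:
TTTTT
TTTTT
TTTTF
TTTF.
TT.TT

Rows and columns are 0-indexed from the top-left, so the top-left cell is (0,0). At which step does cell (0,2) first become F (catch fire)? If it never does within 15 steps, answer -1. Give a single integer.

Step 1: cell (0,2)='T' (+4 fires, +2 burnt)
Step 2: cell (0,2)='T' (+5 fires, +4 burnt)
Step 3: cell (0,2)='T' (+5 fires, +5 burnt)
Step 4: cell (0,2)='F' (+4 fires, +5 burnt)
  -> target ignites at step 4
Step 5: cell (0,2)='.' (+2 fires, +4 burnt)
Step 6: cell (0,2)='.' (+1 fires, +2 burnt)
Step 7: cell (0,2)='.' (+0 fires, +1 burnt)
  fire out at step 7

4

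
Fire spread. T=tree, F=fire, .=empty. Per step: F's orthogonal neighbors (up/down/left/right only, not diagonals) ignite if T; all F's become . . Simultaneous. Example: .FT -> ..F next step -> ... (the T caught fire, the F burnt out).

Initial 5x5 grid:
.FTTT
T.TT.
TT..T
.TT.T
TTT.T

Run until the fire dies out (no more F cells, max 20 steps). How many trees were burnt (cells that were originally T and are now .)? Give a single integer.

Step 1: +1 fires, +1 burnt (F count now 1)
Step 2: +2 fires, +1 burnt (F count now 2)
Step 3: +2 fires, +2 burnt (F count now 2)
Step 4: +0 fires, +2 burnt (F count now 0)
Fire out after step 4
Initially T: 16, now '.': 14
Total burnt (originally-T cells now '.'): 5

Answer: 5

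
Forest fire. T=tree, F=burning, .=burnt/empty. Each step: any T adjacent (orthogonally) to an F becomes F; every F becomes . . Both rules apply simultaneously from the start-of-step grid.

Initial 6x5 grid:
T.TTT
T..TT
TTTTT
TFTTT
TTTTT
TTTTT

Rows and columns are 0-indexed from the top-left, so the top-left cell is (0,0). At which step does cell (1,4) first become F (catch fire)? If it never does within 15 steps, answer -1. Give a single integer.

Step 1: cell (1,4)='T' (+4 fires, +1 burnt)
Step 2: cell (1,4)='T' (+6 fires, +4 burnt)
Step 3: cell (1,4)='T' (+6 fires, +6 burnt)
Step 4: cell (1,4)='T' (+5 fires, +6 burnt)
Step 5: cell (1,4)='F' (+3 fires, +5 burnt)
  -> target ignites at step 5
Step 6: cell (1,4)='.' (+2 fires, +3 burnt)
Step 7: cell (1,4)='.' (+0 fires, +2 burnt)
  fire out at step 7

5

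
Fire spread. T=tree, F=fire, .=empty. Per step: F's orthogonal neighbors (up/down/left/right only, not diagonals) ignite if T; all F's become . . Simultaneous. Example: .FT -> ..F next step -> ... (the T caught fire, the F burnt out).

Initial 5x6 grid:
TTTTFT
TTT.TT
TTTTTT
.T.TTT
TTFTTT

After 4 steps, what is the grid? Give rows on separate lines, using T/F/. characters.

Step 1: 5 trees catch fire, 2 burn out
  TTTF.F
  TTT.FT
  TTTTTT
  .T.TTT
  TF.FTT
Step 2: 7 trees catch fire, 5 burn out
  TTF...
  TTT..F
  TTTTFT
  .F.FTT
  F...FT
Step 3: 7 trees catch fire, 7 burn out
  TF....
  TTF...
  TFTF.F
  ....FT
  .....F
Step 4: 5 trees catch fire, 7 burn out
  F.....
  TF....
  F.F...
  .....F
  ......

F.....
TF....
F.F...
.....F
......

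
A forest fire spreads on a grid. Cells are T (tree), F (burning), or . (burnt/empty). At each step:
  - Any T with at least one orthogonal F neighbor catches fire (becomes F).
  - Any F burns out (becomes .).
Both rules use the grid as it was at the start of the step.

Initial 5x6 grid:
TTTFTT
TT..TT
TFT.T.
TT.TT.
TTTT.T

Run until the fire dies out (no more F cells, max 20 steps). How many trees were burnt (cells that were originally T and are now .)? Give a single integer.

Step 1: +6 fires, +2 burnt (F count now 6)
Step 2: +6 fires, +6 burnt (F count now 6)
Step 3: +5 fires, +6 burnt (F count now 5)
Step 4: +2 fires, +5 burnt (F count now 2)
Step 5: +1 fires, +2 burnt (F count now 1)
Step 6: +0 fires, +1 burnt (F count now 0)
Fire out after step 6
Initially T: 21, now '.': 29
Total burnt (originally-T cells now '.'): 20

Answer: 20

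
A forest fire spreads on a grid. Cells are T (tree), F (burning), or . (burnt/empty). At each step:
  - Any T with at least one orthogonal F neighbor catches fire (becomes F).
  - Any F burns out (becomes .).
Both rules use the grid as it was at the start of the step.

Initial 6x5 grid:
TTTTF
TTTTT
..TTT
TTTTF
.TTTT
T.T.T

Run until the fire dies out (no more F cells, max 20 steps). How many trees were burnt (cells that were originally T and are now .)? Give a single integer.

Answer: 22

Derivation:
Step 1: +5 fires, +2 burnt (F count now 5)
Step 2: +6 fires, +5 burnt (F count now 6)
Step 3: +5 fires, +6 burnt (F count now 5)
Step 4: +5 fires, +5 burnt (F count now 5)
Step 5: +1 fires, +5 burnt (F count now 1)
Step 6: +0 fires, +1 burnt (F count now 0)
Fire out after step 6
Initially T: 23, now '.': 29
Total burnt (originally-T cells now '.'): 22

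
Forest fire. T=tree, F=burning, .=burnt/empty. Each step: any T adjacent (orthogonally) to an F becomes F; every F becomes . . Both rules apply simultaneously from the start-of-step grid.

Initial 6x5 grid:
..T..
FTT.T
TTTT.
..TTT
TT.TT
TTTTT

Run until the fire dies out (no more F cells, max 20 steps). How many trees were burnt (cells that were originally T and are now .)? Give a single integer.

Step 1: +2 fires, +1 burnt (F count now 2)
Step 2: +2 fires, +2 burnt (F count now 2)
Step 3: +2 fires, +2 burnt (F count now 2)
Step 4: +2 fires, +2 burnt (F count now 2)
Step 5: +1 fires, +2 burnt (F count now 1)
Step 6: +2 fires, +1 burnt (F count now 2)
Step 7: +2 fires, +2 burnt (F count now 2)
Step 8: +2 fires, +2 burnt (F count now 2)
Step 9: +1 fires, +2 burnt (F count now 1)
Step 10: +2 fires, +1 burnt (F count now 2)
Step 11: +1 fires, +2 burnt (F count now 1)
Step 12: +0 fires, +1 burnt (F count now 0)
Fire out after step 12
Initially T: 20, now '.': 29
Total burnt (originally-T cells now '.'): 19

Answer: 19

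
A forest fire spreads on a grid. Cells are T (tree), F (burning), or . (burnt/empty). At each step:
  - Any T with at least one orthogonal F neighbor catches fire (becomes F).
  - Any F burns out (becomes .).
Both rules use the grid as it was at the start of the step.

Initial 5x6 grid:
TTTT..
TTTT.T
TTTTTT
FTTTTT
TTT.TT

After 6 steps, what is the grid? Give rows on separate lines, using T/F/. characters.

Step 1: 3 trees catch fire, 1 burn out
  TTTT..
  TTTT.T
  FTTTTT
  .FTTTT
  FTT.TT
Step 2: 4 trees catch fire, 3 burn out
  TTTT..
  FTTT.T
  .FTTTT
  ..FTTT
  .FT.TT
Step 3: 5 trees catch fire, 4 burn out
  FTTT..
  .FTT.T
  ..FTTT
  ...FTT
  ..F.TT
Step 4: 4 trees catch fire, 5 burn out
  .FTT..
  ..FT.T
  ...FTT
  ....FT
  ....TT
Step 5: 5 trees catch fire, 4 burn out
  ..FT..
  ...F.T
  ....FT
  .....F
  ....FT
Step 6: 3 trees catch fire, 5 burn out
  ...F..
  .....T
  .....F
  ......
  .....F

...F..
.....T
.....F
......
.....F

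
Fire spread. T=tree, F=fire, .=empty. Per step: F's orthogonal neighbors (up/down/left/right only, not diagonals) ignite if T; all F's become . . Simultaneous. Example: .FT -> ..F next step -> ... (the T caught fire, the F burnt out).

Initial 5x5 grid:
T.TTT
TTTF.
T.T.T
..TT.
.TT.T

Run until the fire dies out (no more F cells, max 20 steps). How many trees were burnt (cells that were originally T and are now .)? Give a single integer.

Step 1: +2 fires, +1 burnt (F count now 2)
Step 2: +4 fires, +2 burnt (F count now 4)
Step 3: +2 fires, +4 burnt (F count now 2)
Step 4: +4 fires, +2 burnt (F count now 4)
Step 5: +1 fires, +4 burnt (F count now 1)
Step 6: +0 fires, +1 burnt (F count now 0)
Fire out after step 6
Initially T: 15, now '.': 23
Total burnt (originally-T cells now '.'): 13

Answer: 13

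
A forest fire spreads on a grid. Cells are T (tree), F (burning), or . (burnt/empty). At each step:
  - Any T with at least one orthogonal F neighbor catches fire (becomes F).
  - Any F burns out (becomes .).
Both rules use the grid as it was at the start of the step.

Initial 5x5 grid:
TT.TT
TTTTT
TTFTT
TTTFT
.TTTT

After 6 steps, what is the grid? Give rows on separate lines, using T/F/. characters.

Step 1: 6 trees catch fire, 2 burn out
  TT.TT
  TTFTT
  TF.FT
  TTF.F
  .TTFT
Step 2: 7 trees catch fire, 6 burn out
  TT.TT
  TF.FT
  F...F
  TF...
  .TF.F
Step 3: 6 trees catch fire, 7 burn out
  TF.FT
  F...F
  .....
  F....
  .F...
Step 4: 2 trees catch fire, 6 burn out
  F...F
  .....
  .....
  .....
  .....
Step 5: 0 trees catch fire, 2 burn out
  .....
  .....
  .....
  .....
  .....
Step 6: 0 trees catch fire, 0 burn out
  .....
  .....
  .....
  .....
  .....

.....
.....
.....
.....
.....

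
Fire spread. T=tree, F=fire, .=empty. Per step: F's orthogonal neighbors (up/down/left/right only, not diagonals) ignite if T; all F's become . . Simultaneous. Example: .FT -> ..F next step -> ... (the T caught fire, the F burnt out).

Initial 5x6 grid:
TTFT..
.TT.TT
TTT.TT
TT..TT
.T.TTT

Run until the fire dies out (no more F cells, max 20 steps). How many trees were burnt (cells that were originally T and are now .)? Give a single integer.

Step 1: +3 fires, +1 burnt (F count now 3)
Step 2: +3 fires, +3 burnt (F count now 3)
Step 3: +1 fires, +3 burnt (F count now 1)
Step 4: +2 fires, +1 burnt (F count now 2)
Step 5: +2 fires, +2 burnt (F count now 2)
Step 6: +0 fires, +2 burnt (F count now 0)
Fire out after step 6
Initially T: 20, now '.': 21
Total burnt (originally-T cells now '.'): 11

Answer: 11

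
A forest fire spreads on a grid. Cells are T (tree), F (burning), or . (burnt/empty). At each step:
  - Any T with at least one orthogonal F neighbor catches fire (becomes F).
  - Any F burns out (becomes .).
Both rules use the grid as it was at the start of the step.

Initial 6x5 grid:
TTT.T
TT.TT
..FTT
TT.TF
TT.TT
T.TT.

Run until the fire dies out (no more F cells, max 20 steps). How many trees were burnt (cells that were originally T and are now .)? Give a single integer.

Answer: 10

Derivation:
Step 1: +4 fires, +2 burnt (F count now 4)
Step 2: +3 fires, +4 burnt (F count now 3)
Step 3: +2 fires, +3 burnt (F count now 2)
Step 4: +1 fires, +2 burnt (F count now 1)
Step 5: +0 fires, +1 burnt (F count now 0)
Fire out after step 5
Initially T: 20, now '.': 20
Total burnt (originally-T cells now '.'): 10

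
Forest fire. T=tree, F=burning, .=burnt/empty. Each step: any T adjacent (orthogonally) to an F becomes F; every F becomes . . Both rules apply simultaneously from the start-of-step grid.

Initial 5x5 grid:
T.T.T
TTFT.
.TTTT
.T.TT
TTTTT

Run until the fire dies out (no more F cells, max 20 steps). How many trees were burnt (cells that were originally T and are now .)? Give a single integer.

Step 1: +4 fires, +1 burnt (F count now 4)
Step 2: +3 fires, +4 burnt (F count now 3)
Step 3: +4 fires, +3 burnt (F count now 4)
Step 4: +3 fires, +4 burnt (F count now 3)
Step 5: +3 fires, +3 burnt (F count now 3)
Step 6: +0 fires, +3 burnt (F count now 0)
Fire out after step 6
Initially T: 18, now '.': 24
Total burnt (originally-T cells now '.'): 17

Answer: 17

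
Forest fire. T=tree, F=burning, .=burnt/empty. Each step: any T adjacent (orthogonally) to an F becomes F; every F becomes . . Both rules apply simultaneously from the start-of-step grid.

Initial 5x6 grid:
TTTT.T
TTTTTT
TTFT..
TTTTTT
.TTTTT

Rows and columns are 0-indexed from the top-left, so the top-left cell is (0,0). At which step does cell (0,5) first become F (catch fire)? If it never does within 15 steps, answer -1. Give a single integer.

Step 1: cell (0,5)='T' (+4 fires, +1 burnt)
Step 2: cell (0,5)='T' (+7 fires, +4 burnt)
Step 3: cell (0,5)='T' (+8 fires, +7 burnt)
Step 4: cell (0,5)='T' (+4 fires, +8 burnt)
Step 5: cell (0,5)='F' (+2 fires, +4 burnt)
  -> target ignites at step 5
Step 6: cell (0,5)='.' (+0 fires, +2 burnt)
  fire out at step 6

5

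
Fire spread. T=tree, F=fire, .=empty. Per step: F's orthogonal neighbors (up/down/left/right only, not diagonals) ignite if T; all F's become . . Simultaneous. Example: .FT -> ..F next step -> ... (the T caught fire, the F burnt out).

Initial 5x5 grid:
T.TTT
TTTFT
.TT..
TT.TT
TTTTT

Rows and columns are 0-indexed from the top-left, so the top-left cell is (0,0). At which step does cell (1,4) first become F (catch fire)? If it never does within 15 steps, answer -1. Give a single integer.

Step 1: cell (1,4)='F' (+3 fires, +1 burnt)
  -> target ignites at step 1
Step 2: cell (1,4)='.' (+4 fires, +3 burnt)
Step 3: cell (1,4)='.' (+2 fires, +4 burnt)
Step 4: cell (1,4)='.' (+2 fires, +2 burnt)
Step 5: cell (1,4)='.' (+2 fires, +2 burnt)
Step 6: cell (1,4)='.' (+2 fires, +2 burnt)
Step 7: cell (1,4)='.' (+1 fires, +2 burnt)
Step 8: cell (1,4)='.' (+2 fires, +1 burnt)
Step 9: cell (1,4)='.' (+1 fires, +2 burnt)
Step 10: cell (1,4)='.' (+0 fires, +1 burnt)
  fire out at step 10

1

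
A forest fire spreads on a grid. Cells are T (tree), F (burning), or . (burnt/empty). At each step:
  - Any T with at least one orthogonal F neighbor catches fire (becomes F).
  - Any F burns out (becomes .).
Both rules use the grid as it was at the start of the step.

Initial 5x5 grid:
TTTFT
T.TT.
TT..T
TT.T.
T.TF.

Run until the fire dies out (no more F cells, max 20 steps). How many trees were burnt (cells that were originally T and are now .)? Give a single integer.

Step 1: +5 fires, +2 burnt (F count now 5)
Step 2: +2 fires, +5 burnt (F count now 2)
Step 3: +1 fires, +2 burnt (F count now 1)
Step 4: +1 fires, +1 burnt (F count now 1)
Step 5: +1 fires, +1 burnt (F count now 1)
Step 6: +2 fires, +1 burnt (F count now 2)
Step 7: +2 fires, +2 burnt (F count now 2)
Step 8: +0 fires, +2 burnt (F count now 0)
Fire out after step 8
Initially T: 15, now '.': 24
Total burnt (originally-T cells now '.'): 14

Answer: 14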